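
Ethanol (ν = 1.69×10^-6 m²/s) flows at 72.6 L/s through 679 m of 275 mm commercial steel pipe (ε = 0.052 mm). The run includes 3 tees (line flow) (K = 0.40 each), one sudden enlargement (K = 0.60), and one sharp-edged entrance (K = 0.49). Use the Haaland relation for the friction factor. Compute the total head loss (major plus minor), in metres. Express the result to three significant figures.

V = 4Q/(πD²) = 1.222 m/s; V²/2g = 0.07615 m
Re = 1.99×10^5, ε/D = 1.89×10^-4 → f = 0.01681 (Haaland)
Major: h_f = f(L/D)·V²/2g = 0.01681·2469·0.07615 = 3.161 m
Minor: ΣK = 2.29; h_m = ΣK·V²/2g = 0.1744 m
Total H_L = 3.161 + 0.1744 = 3.335 m

H_L ≈ 3.34 m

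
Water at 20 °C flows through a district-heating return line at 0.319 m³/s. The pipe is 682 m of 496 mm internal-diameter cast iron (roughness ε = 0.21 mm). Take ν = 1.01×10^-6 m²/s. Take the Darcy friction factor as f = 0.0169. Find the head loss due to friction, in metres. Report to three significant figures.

V = 4Q/(πD²) = 4·0.319/(π·0.496²) = 1.651 m/s
h_f = f(L/D)V²/(2g) = 0.01690·(682/0.496)·1.651²/(2·9.81) = 3.228 m

h_f ≈ 3.23 m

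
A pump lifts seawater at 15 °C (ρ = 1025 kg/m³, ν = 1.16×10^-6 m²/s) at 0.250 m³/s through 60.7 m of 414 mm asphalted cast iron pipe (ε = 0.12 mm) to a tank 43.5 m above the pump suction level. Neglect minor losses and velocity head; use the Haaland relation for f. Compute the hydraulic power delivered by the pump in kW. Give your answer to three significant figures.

P_hyd ≈ 110 kW

V = 4Q/(πD²) = 1.857 m/s; Re = 6.63×10^5; ε/D = 2.90×10^-4; f = 0.01580
h_f = f(L/D)V²/2g = 0.4074 m
Total head H = z + h_f = 43.5 + 0.4074 = 43.91 m
P_hyd = ρgQH = 1025·9.81·0.250·43.91 = 110.4 kW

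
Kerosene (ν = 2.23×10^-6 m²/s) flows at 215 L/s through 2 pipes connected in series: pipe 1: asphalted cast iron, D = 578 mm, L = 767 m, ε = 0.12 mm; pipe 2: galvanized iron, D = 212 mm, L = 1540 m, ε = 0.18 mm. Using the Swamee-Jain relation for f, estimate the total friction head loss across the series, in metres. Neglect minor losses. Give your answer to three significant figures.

H ≈ 270 m

Pipe 1: V = 0.8194 m/s, Re = 2.12×10^5, ε/D = 2.08×10^-4, f = 0.01705, h_1 = f(L/D)V²/2g = 0.7743 m
Pipe 2: V = 6.091 m/s, Re = 5.79×10^5, ε/D = 8.49×10^-4, f = 0.01957, h_2 = f(L/D)V²/2g = 268.9 m
Series → Q common, losses add: H = Σh = 269.6 m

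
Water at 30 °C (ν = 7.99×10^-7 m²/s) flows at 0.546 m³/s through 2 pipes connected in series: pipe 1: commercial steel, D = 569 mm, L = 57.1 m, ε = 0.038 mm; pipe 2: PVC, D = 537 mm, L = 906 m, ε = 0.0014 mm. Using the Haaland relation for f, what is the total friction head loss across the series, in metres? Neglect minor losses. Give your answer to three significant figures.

Pipe 1: V = 2.147 m/s, Re = 1.53×10^6, ε/D = 6.68×10^-5, f = 0.01233, h_1 = f(L/D)V²/2g = 0.2908 m
Pipe 2: V = 2.411 m/s, Re = 1.62×10^6, ε/D = 2.61×10^-6, f = 0.01076, h_2 = f(L/D)V²/2g = 5.377 m
Series → Q common, losses add: H = Σh = 5.668 m

H ≈ 5.67 m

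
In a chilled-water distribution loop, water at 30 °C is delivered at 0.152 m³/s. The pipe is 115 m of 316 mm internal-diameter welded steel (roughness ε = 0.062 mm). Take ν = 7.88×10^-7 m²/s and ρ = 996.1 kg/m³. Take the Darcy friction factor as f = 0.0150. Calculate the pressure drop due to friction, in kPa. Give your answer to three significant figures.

Δp ≈ 10.2 kPa

V = 4Q/(πD²) = 4·0.152/(π·0.316²) = 1.938 m/s
h_f = f(L/D)V²/(2g) = 0.01500·(115/0.316)·1.938²/(2·9.81) = 1.045 m
Δp = ρg·h_f = 996.1·9.81·1.045 = 10.21 kPa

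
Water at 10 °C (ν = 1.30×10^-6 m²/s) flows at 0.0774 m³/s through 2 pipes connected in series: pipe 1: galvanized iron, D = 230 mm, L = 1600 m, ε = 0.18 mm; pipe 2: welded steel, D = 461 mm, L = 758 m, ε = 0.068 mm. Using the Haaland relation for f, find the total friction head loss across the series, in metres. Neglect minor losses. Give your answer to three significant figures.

Pipe 1: V = 1.863 m/s, Re = 3.30×10^5, ε/D = 7.83×10^-4, f = 0.01947, h_1 = f(L/D)V²/2g = 23.96 m
Pipe 2: V = 0.4637 m/s, Re = 1.64×10^5, ε/D = 1.48×10^-4, f = 0.01701, h_2 = f(L/D)V²/2g = 0.3066 m
Series → Q common, losses add: H = Σh = 24.26 m

H ≈ 24.3 m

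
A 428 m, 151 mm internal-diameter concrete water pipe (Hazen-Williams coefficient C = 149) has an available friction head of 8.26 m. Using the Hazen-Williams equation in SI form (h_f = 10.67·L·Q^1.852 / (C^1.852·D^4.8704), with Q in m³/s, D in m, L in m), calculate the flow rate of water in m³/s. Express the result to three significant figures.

Q ≈ 0.0341 m³/s

Rearranging: Q = [h_f·C^1.852·D^4.8704 / (10.67·L)]^(1/1.852)
Q = [8.26·149^1.852·0.151^4.8704 / (10.67·428)]^0.540 = 0.03413 m³/s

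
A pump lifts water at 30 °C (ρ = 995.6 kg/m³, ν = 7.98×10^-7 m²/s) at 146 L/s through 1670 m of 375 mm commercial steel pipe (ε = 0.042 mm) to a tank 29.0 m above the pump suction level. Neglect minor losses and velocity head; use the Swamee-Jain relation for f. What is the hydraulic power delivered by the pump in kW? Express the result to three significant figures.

V = 4Q/(πD²) = 1.322 m/s; Re = 6.21×10^5; ε/D = 1.12×10^-4; f = 0.01428
h_f = f(L/D)V²/2g = 5.662 m
Total head H = z + h_f = 29.0 + 5.662 = 34.66 m
P_hyd = ρgQH = 995.6·9.81·0.146·34.66 = 49.43 kW

P_hyd ≈ 49.4 kW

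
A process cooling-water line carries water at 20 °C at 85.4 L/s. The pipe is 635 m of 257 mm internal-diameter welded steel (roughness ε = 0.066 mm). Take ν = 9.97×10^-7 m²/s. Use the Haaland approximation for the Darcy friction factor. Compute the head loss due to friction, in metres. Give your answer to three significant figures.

V = 4Q/(πD²) = 4·0.0854/(π·0.257²) = 1.646 m/s
Re = VD/ν = 1.646·0.257/9.97×10^-7 = 4.24×10^5 → turbulent
ε/D = 0.066/257 = 2.57×10^-4
Haaland: f = 0.01599
h_f = f(L/D)V²/(2g) = 0.01599·(635/0.257)·1.646²/(2·9.81) = 5.459 m

h_f ≈ 5.46 m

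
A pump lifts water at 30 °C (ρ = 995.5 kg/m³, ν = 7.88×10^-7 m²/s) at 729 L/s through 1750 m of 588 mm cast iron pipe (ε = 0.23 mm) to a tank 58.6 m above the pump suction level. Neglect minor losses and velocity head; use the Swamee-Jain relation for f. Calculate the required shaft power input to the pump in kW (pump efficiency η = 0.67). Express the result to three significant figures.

V = 4Q/(πD²) = 2.685 m/s; Re = 2.00×10^6; ε/D = 3.91×10^-4; f = 0.01620
h_f = f(L/D)V²/2g = 17.71 m
Total head H = z + h_f = 58.6 + 17.71 = 76.31 m
P_hyd = ρgQH = 995.5·9.81·0.729·76.31 = 543.3 kW
P_shaft = P_hyd/η = 543.3/0.67 = 810.9 kW

P_shaft ≈ 811 kW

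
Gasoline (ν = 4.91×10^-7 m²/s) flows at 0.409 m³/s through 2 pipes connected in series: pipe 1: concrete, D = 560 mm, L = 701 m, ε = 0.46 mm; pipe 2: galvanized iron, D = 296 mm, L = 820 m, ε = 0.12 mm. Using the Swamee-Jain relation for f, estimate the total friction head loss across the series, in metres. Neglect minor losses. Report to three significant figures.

H ≈ 84.0 m

Pipe 1: V = 1.661 m/s, Re = 1.89×10^6, ε/D = 8.21×10^-4, f = 0.01898, h_1 = f(L/D)V²/2g = 3.339 m
Pipe 2: V = 5.944 m/s, Re = 3.58×10^6, ε/D = 4.05×10^-4, f = 0.01617, h_2 = f(L/D)V²/2g = 80.64 m
Series → Q common, losses add: H = Σh = 83.97 m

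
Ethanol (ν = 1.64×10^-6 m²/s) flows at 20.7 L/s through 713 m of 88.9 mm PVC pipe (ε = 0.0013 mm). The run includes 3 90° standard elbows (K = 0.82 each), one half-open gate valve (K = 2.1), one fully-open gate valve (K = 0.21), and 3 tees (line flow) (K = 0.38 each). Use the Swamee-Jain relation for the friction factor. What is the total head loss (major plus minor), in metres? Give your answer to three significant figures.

H_L ≈ 75.9 m

V = 4Q/(πD²) = 3.335 m/s; V²/2g = 0.5668 m
Re = 1.81×10^5, ε/D = 1.46×10^-5 → f = 0.01597 (Swamee-Jain)
Major: h_f = f(L/D)·V²/2g = 0.01597·8020·0.5668 = 72.60 m
Minor: ΣK = 5.91; h_m = ΣK·V²/2g = 3.350 m
Total H_L = 72.60 + 3.350 = 75.95 m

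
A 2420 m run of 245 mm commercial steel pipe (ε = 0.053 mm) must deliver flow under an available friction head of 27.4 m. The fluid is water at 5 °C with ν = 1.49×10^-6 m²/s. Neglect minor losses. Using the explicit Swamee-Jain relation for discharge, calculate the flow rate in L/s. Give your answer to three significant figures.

Swamee-Jain (Type II): Q = -0.965·√(gD⁵h_f/L)·ln[ε/(3.7D) + √(3.17ν²L/(gD³h_f))]
√(gD⁵h_f/L) = √(9.81·0.245⁵·27.4/2420) = 0.009902
ε/(3.7D) = 5.85×10^-5; √(3.17ν²L/(gD³h_f)) = 6.56×10^-5
Q = -0.965·0.009902·ln(1.241×10^-4) = 0.08594 m³/s
Check: V = 1.82 m/s, Re = 3.00×10^5, f = 0.01644, h_f = 27.5 m ≈ 27.4 m ✓

Q ≈ 85.9 L/s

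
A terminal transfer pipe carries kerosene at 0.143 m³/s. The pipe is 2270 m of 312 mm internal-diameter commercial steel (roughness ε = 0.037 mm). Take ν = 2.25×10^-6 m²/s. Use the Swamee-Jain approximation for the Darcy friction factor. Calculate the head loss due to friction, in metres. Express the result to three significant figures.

h_f ≈ 20.7 m

V = 4Q/(πD²) = 4·0.143/(π·0.312²) = 1.870 m/s
Re = VD/ν = 1.870·0.312/2.25×10^-6 = 2.59×10^5 → turbulent
ε/D = 0.037/312 = 1.19×10^-4
Swamee-Jain: f = 0.01592
h_f = f(L/D)V²/(2g) = 0.01592·(2270/0.312)·1.870²/(2·9.81) = 20.66 m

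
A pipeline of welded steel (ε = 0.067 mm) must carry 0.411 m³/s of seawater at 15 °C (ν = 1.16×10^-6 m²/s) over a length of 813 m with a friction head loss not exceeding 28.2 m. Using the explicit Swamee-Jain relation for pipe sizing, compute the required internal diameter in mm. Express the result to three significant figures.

Swamee-Jain (Type III): D = 0.66·[ε^1.25·(LQ²/(gh_f))^4.75 + ν·Q^9.4·(L/(gh_f))^5.2]^0.04
LQ²/(gh_f) = 0.4964; L/(gh_f) = 2.939
Term 1 = ε^1.25·(…)^4.75 = 2.18×10^-7; Term 2 = ν·Q^9.4·(…)^5.2 = 7.40×10^-8
D = 0.66·(2.18×10^-7 + 7.40×10^-8)^0.04 = 0.3615 m = 362 mm
Check: V = 4.00 m/s, Re = 1.25×10^6, f = 0.01443, h_f = 26.5 m ≈ 28.2 m ✓

D ≈ 362 mm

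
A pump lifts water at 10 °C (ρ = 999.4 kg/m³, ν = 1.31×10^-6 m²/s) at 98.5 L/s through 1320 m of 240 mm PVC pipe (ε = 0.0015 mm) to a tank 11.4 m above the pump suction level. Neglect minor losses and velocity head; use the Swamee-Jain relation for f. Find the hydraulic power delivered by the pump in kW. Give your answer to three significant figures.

P_hyd ≈ 28.6 kW

V = 4Q/(πD²) = 2.177 m/s; Re = 3.99×10^5; ε/D = 6.25×10^-6; f = 0.01372
h_f = f(L/D)V²/2g = 18.24 m
Total head H = z + h_f = 11.4 + 18.24 = 29.64 m
P_hyd = ρgQH = 999.4·9.81·0.0985·29.64 = 28.62 kW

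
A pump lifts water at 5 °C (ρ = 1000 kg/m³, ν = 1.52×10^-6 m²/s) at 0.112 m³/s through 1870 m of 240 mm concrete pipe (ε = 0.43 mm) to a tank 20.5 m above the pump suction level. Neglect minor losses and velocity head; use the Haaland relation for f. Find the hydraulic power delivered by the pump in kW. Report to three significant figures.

V = 4Q/(πD²) = 2.476 m/s; Re = 3.91×10^5; ε/D = 0.00179; f = 0.02324
h_f = f(L/D)V²/2g = 56.56 m
Total head H = z + h_f = 20.5 + 56.56 = 77.06 m
P_hyd = ρgQH = 1000·9.81·0.112·77.06 = 84.67 kW

P_hyd ≈ 84.7 kW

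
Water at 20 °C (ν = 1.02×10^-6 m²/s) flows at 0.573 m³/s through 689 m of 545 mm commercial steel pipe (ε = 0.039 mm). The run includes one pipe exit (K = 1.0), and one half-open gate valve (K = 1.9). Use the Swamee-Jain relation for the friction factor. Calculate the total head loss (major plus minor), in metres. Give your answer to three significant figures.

H_L ≈ 5.85 m

V = 4Q/(πD²) = 2.456 m/s; V²/2g = 0.3075 m
Re = 1.31×10^6, ε/D = 7.16×10^-5 → f = 0.01274 (Swamee-Jain)
Major: h_f = f(L/D)·V²/2g = 0.01274·1264·0.3075 = 4.954 m
Minor: ΣK = 2.90; h_m = ΣK·V²/2g = 0.8917 m
Total H_L = 4.954 + 0.8917 = 5.846 m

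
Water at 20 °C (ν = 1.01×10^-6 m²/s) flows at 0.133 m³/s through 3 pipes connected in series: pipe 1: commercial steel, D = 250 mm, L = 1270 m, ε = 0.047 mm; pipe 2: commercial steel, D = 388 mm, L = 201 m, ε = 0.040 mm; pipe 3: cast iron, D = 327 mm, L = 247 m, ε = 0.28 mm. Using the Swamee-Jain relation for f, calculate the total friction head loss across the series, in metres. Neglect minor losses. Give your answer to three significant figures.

Pipe 1: V = 2.709 m/s, Re = 6.71×10^5, ε/D = 1.88×10^-4, f = 0.01503, h_1 = f(L/D)V²/2g = 28.57 m
Pipe 2: V = 1.125 m/s, Re = 4.32×10^5, ε/D = 1.03×10^-4, f = 0.01475, h_2 = f(L/D)V²/2g = 0.4929 m
Pipe 3: V = 1.584 m/s, Re = 5.13×10^5, ε/D = 8.56×10^-4, f = 0.01969, h_3 = f(L/D)V²/2g = 1.901 m
Series → Q common, losses add: H = Σh = 30.97 m

H ≈ 31.0 m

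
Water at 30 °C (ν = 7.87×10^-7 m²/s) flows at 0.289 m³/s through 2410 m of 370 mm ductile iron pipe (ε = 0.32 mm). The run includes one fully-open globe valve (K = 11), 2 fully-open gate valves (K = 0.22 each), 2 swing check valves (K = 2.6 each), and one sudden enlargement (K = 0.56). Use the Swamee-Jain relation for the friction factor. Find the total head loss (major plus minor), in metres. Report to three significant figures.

V = 4Q/(πD²) = 2.688 m/s; V²/2g = 0.3682 m
Re = 1.26×10^6, ε/D = 8.65×10^-4 → f = 0.01931 (Swamee-Jain)
Major: h_f = f(L/D)·V²/2g = 0.01931·6514·0.3682 = 46.31 m
Minor: ΣK = 17.2; h_m = ΣK·V²/2g = 6.333 m
Total H_L = 46.31 + 6.333 = 52.65 m

H_L ≈ 52.6 m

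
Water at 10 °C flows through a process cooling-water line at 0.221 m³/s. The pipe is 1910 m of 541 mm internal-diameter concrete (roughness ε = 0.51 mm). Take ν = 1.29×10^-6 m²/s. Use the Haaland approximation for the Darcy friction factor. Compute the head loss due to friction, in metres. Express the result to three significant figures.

h_f ≈ 3.34 m

V = 4Q/(πD²) = 4·0.221/(π·0.541²) = 0.9614 m/s
Re = VD/ν = 0.9614·0.541/1.29×10^-6 = 4.03×10^5 → turbulent
ε/D = 0.51/541 = 9.43×10^-4
Haaland: f = 0.02006
h_f = f(L/D)V²/(2g) = 0.02006·(1910/0.541)·0.9614²/(2·9.81) = 3.337 m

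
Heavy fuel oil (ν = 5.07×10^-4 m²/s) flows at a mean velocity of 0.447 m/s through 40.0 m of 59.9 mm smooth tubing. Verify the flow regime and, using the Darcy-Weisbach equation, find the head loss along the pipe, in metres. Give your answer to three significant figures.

h_f ≈ 8.24 m

Re = VD/ν = 0.447·0.05990/5.07×10^-4 = 52.8 → laminar (Re < 2300)
f = 64/Re = 1.212
h_f = f(L/D)V²/(2g) = 1.212·(40.0/0.05990)·0.447²/(2·9.81) = 8.241 m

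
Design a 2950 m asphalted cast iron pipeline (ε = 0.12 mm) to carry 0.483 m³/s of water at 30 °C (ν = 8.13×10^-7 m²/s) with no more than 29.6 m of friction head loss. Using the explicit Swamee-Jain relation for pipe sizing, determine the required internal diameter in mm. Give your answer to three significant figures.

Swamee-Jain (Type III): D = 0.66·[ε^1.25·(LQ²/(gh_f))^4.75 + ν·Q^9.4·(L/(gh_f))^5.2]^0.04
LQ²/(gh_f) = 2.370; L/(gh_f) = 10.16
Term 1 = ε^1.25·(…)^4.75 = 7.57×10^-4; Term 2 = ν·Q^9.4·(…)^5.2 = 1.50×10^-4
D = 0.66·(7.57×10^-4 + 1.50×10^-4)^0.04 = 0.4987 m = 499 mm
Check: V = 2.47 m/s, Re = 1.52×10^6, f = 0.01492, h_f = 27.5 m ≈ 29.6 m ✓

D ≈ 499 mm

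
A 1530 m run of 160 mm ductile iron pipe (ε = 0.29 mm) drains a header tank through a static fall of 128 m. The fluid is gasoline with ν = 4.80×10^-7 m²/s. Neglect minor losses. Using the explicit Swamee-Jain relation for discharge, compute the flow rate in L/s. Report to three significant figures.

Swamee-Jain (Type II): Q = -0.965·√(gD⁵h_f/L)·ln[ε/(3.7D) + √(3.17ν²L/(gD³h_f))]
√(gD⁵h_f/L) = √(9.81·0.160⁵·128/1530) = 0.009277
ε/(3.7D) = 4.90×10^-4; √(3.17ν²L/(gD³h_f)) = 1.47×10^-5
Q = -0.965·0.009277·ln(5.046×10^-4) = 0.06796 m³/s
Check: V = 3.38 m/s, Re = 1.13×10^6, f = 0.02307, h_f = 128 m ≈ 128 m ✓

Q ≈ 68.0 L/s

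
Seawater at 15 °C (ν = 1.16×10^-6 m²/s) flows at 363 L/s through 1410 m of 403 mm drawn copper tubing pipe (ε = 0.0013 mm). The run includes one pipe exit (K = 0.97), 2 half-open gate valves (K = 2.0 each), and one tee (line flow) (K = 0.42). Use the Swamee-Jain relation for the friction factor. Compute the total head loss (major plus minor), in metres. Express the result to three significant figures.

H_L ≈ 19.1 m

V = 4Q/(πD²) = 2.846 m/s; V²/2g = 0.4128 m
Re = 9.89×10^5, ε/D = 3.23×10^-6 → f = 0.01171 (Swamee-Jain)
Major: h_f = f(L/D)·V²/2g = 0.01171·3499·0.4128 = 16.91 m
Minor: ΣK = 5.39; h_m = ΣK·V²/2g = 2.225 m
Total H_L = 16.91 + 2.225 = 19.14 m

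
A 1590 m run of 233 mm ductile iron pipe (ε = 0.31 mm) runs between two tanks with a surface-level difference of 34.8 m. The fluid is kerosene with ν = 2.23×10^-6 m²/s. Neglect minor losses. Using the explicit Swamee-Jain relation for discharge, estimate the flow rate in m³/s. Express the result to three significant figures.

Q ≈ 0.0907 m³/s

Swamee-Jain (Type II): Q = -0.965·√(gD⁵h_f/L)·ln[ε/(3.7D) + √(3.17ν²L/(gD³h_f))]
√(gD⁵h_f/L) = √(9.81·0.233⁵·34.8/1590) = 0.01214
ε/(3.7D) = 3.60×10^-4; √(3.17ν²L/(gD³h_f)) = 7.62×10^-5
Q = -0.965·0.01214·ln(4.358×10^-4) = 0.09068 m³/s
Check: V = 2.13 m/s, Re = 2.22×10^5, f = 0.02229, h_f = 35.1 m ≈ 34.8 m ✓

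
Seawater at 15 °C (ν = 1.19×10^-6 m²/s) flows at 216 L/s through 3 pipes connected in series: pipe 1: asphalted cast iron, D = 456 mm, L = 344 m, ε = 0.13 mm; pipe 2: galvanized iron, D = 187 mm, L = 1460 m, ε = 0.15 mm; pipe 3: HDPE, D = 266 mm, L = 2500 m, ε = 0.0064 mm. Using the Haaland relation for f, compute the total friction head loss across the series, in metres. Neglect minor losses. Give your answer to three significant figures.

Pipe 1: V = 1.323 m/s, Re = 5.07×10^5, ε/D = 2.85×10^-4, f = 0.01602, h_1 = f(L/D)V²/2g = 1.077 m
Pipe 2: V = 7.865 m/s, Re = 1.24×10^6, ε/D = 8.02×10^-4, f = 0.01891, h_2 = f(L/D)V²/2g = 465.5 m
Pipe 3: V = 3.887 m/s, Re = 8.69×10^5, ε/D = 2.41×10^-5, f = 0.01228, h_3 = f(L/D)V²/2g = 88.86 m
Series → Q common, losses add: H = Σh = 555.5 m

H ≈ 555 m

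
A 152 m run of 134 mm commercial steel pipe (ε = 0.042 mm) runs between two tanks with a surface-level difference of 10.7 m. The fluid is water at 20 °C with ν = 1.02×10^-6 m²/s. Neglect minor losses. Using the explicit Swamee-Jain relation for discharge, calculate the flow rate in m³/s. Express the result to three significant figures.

Q ≈ 0.0472 m³/s

Swamee-Jain (Type II): Q = -0.965·√(gD⁵h_f/L)·ln[ε/(3.7D) + √(3.17ν²L/(gD³h_f))]
√(gD⁵h_f/L) = √(9.81·0.134⁵·10.7/152) = 0.005462
ε/(3.7D) = 8.47×10^-5; √(3.17ν²L/(gD³h_f)) = 4.46×10^-5
Q = -0.965·0.005462·ln(1.293×10^-4) = 0.04719 m³/s
Check: V = 3.35 m/s, Re = 4.40×10^5, f = 0.01663, h_f = 10.8 m ≈ 10.7 m ✓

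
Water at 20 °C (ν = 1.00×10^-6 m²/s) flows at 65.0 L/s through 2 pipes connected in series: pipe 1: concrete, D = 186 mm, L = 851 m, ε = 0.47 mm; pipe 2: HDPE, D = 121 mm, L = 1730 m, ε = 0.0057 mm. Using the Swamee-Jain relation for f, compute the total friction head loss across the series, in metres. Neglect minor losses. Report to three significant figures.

H ≈ 342 m

Pipe 1: V = 2.392 m/s, Re = 4.45×10^5, ε/D = 0.00253, f = 0.02541, h_1 = f(L/D)V²/2g = 33.91 m
Pipe 2: V = 5.653 m/s, Re = 6.84×10^5, ε/D = 4.71×10^-5, f = 0.01323, h_2 = f(L/D)V²/2g = 307.9 m
Series → Q common, losses add: H = Σh = 341.9 m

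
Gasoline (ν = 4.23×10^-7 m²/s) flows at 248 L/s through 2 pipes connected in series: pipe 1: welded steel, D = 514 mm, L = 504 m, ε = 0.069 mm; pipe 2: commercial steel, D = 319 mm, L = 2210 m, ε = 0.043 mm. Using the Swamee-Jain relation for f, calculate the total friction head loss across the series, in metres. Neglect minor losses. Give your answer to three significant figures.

H ≈ 46.4 m

Pipe 1: V = 1.195 m/s, Re = 1.45×10^6, ε/D = 1.34×10^-4, f = 0.01365, h_1 = f(L/D)V²/2g = 0.9748 m
Pipe 2: V = 3.103 m/s, Re = 2.34×10^6, ε/D = 1.35×10^-4, f = 0.01335, h_2 = f(L/D)V²/2g = 45.39 m
Series → Q common, losses add: H = Σh = 46.37 m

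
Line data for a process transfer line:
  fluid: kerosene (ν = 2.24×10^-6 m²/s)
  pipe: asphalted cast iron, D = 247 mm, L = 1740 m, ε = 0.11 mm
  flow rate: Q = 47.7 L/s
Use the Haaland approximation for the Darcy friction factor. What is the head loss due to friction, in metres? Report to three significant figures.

V = 4Q/(πD²) = 4·0.0477/(π·0.247²) = 0.9955 m/s
Re = VD/ν = 0.9955·0.247/2.24×10^-6 = 1.10×10^5 → turbulent
ε/D = 0.11/247 = 4.45×10^-4
Haaland: f = 0.01960
h_f = f(L/D)V²/(2g) = 0.01960·(1740/0.247)·0.9955²/(2·9.81) = 6.972 m

h_f ≈ 6.97 m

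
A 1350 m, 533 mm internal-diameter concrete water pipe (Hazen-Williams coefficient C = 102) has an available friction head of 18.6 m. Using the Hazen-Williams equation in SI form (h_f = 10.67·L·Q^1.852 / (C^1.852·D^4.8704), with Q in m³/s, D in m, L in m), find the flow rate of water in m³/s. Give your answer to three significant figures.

Q ≈ 0.537 m³/s

Rearranging: Q = [h_f·C^1.852·D^4.8704 / (10.67·L)]^(1/1.852)
Q = [18.6·102^1.852·0.533^4.8704 / (10.67·1350)]^0.540 = 0.5371 m³/s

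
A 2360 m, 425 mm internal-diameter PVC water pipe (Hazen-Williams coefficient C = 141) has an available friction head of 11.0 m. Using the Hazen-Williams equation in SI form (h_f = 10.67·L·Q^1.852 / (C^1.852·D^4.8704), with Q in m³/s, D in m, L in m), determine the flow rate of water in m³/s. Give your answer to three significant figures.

Rearranging: Q = [h_f·C^1.852·D^4.8704 / (10.67·L)]^(1/1.852)
Q = [11.0·141^1.852·0.425^4.8704 / (10.67·2360)]^0.540 = 0.2280 m³/s

Q ≈ 0.228 m³/s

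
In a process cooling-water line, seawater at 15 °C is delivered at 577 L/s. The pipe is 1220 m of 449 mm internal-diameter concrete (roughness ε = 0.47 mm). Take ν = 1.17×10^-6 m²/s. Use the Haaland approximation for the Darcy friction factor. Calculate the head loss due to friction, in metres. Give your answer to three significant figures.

V = 4Q/(πD²) = 4·0.577/(π·0.449²) = 3.644 m/s
Re = VD/ν = 3.644·0.449/1.17×10^-6 = 1.40×10^6 → turbulent
ε/D = 0.47/449 = 0.00105
Haaland: f = 0.02008
h_f = f(L/D)V²/(2g) = 0.02008·(1220/0.449)·3.644²/(2·9.81) = 36.93 m

h_f ≈ 36.9 m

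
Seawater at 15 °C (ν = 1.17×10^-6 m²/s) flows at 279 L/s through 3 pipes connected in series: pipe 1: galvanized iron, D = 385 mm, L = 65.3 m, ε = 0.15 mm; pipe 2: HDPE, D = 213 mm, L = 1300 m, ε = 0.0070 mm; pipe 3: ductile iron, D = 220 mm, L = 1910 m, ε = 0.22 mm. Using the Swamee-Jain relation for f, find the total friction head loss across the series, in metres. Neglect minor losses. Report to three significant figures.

H ≈ 702 m

Pipe 1: V = 2.397 m/s, Re = 7.89×10^5, ε/D = 3.90×10^-4, f = 0.01666, h_1 = f(L/D)V²/2g = 0.8270 m
Pipe 2: V = 7.830 m/s, Re = 1.43×10^6, ε/D = 3.29×10^-5, f = 0.01185, h_2 = f(L/D)V²/2g = 225.9 m
Pipe 3: V = 7.340 m/s, Re = 1.38×10^6, ε/D = 0.00100, f = 0.01993, h_3 = f(L/D)V²/2g = 475.1 m
Series → Q common, losses add: H = Σh = 701.9 m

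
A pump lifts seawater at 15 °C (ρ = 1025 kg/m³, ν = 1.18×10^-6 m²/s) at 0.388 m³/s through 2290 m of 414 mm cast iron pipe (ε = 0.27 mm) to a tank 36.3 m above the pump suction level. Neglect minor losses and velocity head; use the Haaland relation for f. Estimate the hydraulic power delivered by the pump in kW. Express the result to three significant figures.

V = 4Q/(πD²) = 2.882 m/s; Re = 1.01×10^6; ε/D = 6.52×10^-4; f = 0.01814
h_f = f(L/D)V²/2g = 42.48 m
Total head H = z + h_f = 36.3 + 42.48 = 78.78 m
P_hyd = ρgQH = 1025·9.81·0.388·78.78 = 307.3 kW

P_hyd ≈ 307 kW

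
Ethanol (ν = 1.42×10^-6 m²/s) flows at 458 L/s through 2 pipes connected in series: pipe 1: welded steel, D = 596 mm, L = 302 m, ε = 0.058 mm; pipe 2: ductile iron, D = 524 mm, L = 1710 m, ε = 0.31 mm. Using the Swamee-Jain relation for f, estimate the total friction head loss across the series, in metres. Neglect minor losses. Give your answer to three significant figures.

H ≈ 14.5 m

Pipe 1: V = 1.642 m/s, Re = 6.89×10^5, ε/D = 9.73×10^-5, f = 0.01394, h_1 = f(L/D)V²/2g = 0.9703 m
Pipe 2: V = 2.124 m/s, Re = 7.84×10^5, ε/D = 5.92×10^-4, f = 0.01802, h_2 = f(L/D)V²/2g = 13.52 m
Series → Q common, losses add: H = Σh = 14.49 m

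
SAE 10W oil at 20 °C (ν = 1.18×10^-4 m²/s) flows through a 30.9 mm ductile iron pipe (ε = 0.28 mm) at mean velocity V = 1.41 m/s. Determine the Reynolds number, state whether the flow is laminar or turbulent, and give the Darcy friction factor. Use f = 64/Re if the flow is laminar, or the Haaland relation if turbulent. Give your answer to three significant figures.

Re ≈ 369; laminar; f = 64/Re ≈ 0.173

Re = VD/ν = 1.410·0.0309/1.18×10^-4 = 369
Re < 2300 → laminar → f = 64/Re = 0.1733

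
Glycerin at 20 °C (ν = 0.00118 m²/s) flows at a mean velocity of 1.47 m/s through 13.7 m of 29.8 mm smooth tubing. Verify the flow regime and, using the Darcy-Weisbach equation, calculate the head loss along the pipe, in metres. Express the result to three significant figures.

Re = VD/ν = 1.47·0.02980/0.00118 = 37.1 → laminar (Re < 2300)
f = 64/Re = 1.724
h_f = f(L/D)V²/(2g) = 1.724·(13.7/0.02980)·1.47²/(2·9.81) = 87.29 m

h_f ≈ 87.3 m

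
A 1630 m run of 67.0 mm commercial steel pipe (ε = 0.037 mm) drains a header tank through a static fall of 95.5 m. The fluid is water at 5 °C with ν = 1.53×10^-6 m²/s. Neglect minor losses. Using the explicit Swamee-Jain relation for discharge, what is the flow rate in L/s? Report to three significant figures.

Q ≈ 6.75 L/s

Swamee-Jain (Type II): Q = -0.965·√(gD⁵h_f/L)·ln[ε/(3.7D) + √(3.17ν²L/(gD³h_f))]
√(gD⁵h_f/L) = √(9.81·0.0670⁵·95.5/1630) = 8.809×10^-4
ε/(3.7D) = 1.49×10^-4; √(3.17ν²L/(gD³h_f)) = 2.07×10^-4
Q = -0.965·8.809×10^-4·ln(3.564×10^-4) = 0.006749 m³/s
Check: V = 1.91 m/s, Re = 8.38×10^4, f = 0.02111, h_f = 95.9 m ≈ 95.5 m ✓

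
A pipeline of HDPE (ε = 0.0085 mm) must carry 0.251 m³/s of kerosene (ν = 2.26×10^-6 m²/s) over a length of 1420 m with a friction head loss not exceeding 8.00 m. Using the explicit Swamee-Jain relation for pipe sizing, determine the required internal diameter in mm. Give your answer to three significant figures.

Swamee-Jain (Type III): D = 0.66·[ε^1.25·(LQ²/(gh_f))^4.75 + ν·Q^9.4·(L/(gh_f))^5.2]^0.04
LQ²/(gh_f) = 1.140; L/(gh_f) = 18.09
Term 1 = ε^1.25·(…)^4.75 = 8.55×10^-7; Term 2 = ν·Q^9.4·(…)^5.2 = 1.78×10^-5
D = 0.66·(8.55×10^-7 + 1.78×10^-5)^0.04 = 0.4269 m = 427 mm
Check: V = 1.75 m/s, Re = 3.31×10^5, f = 0.01436, h_f = 7.48 m ≈ 8.00 m ✓

D ≈ 427 mm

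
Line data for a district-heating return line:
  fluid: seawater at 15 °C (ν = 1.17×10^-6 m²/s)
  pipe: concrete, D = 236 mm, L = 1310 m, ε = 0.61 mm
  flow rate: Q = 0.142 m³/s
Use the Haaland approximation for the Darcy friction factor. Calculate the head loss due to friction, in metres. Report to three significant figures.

h_f ≈ 75.6 m

V = 4Q/(πD²) = 4·0.142/(π·0.236²) = 3.246 m/s
Re = VD/ν = 3.246·0.236/1.17×10^-6 = 6.55×10^5 → turbulent
ε/D = 0.61/236 = 0.00258
Haaland: f = 0.02536
h_f = f(L/D)V²/(2g) = 0.02536·(1310/0.236)·3.246²/(2·9.81) = 75.61 m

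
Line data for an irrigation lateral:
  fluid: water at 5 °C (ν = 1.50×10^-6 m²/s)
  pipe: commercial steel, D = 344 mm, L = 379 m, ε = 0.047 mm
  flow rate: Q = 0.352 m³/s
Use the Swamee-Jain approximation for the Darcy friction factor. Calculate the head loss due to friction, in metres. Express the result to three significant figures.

h_f ≈ 11.4 m

V = 4Q/(πD²) = 4·0.352/(π·0.344²) = 3.787 m/s
Re = VD/ν = 3.787·0.344/1.50×10^-6 = 8.69×10^5 → turbulent
ε/D = 0.047/344 = 1.37×10^-4
Swamee-Jain: f = 0.01416
h_f = f(L/D)V²/(2g) = 0.01416·(379/0.344)·3.787²/(2·9.81) = 11.41 m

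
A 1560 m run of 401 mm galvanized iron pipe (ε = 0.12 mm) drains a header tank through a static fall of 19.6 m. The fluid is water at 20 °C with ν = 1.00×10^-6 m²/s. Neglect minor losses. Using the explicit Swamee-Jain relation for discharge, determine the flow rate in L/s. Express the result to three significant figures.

Swamee-Jain (Type II): Q = -0.965·√(gD⁵h_f/L)·ln[ε/(3.7D) + √(3.17ν²L/(gD³h_f))]
√(gD⁵h_f/L) = √(9.81·0.401⁵·19.6/1560) = 0.03575
ε/(3.7D) = 8.09×10^-5; √(3.17ν²L/(gD³h_f)) = 2.00×10^-5
Q = -0.965·0.03575·ln(1.009×10^-4) = 0.3174 m³/s
Check: V = 2.51 m/s, Re = 1.01×10^6, f = 0.01574, h_f = 19.7 m ≈ 19.6 m ✓

Q ≈ 317 L/s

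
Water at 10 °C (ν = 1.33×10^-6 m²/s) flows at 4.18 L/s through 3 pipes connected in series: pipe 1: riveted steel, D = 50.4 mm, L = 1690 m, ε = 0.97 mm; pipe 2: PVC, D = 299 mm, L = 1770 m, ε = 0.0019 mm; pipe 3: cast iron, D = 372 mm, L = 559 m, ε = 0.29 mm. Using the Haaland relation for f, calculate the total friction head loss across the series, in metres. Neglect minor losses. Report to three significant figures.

H ≈ 364 m

Pipe 1: V = 2.095 m/s, Re = 7.94×10^4, ε/D = 0.0192, f = 0.04851, h_1 = f(L/D)V²/2g = 364.0 m
Pipe 2: V = 0.05953 m/s, Re = 1.34×10^4, ε/D = 6.35×10^-6, f = 0.02856, h_2 = f(L/D)V²/2g = 0.03054 m
Pipe 3: V = 0.03846 m/s, Re = 1.08×10^4, ε/D = 7.80×10^-4, f = 0.03130, h_3 = f(L/D)V²/2g = 0.003546 m
Series → Q common, losses add: H = Σh = 364.0 m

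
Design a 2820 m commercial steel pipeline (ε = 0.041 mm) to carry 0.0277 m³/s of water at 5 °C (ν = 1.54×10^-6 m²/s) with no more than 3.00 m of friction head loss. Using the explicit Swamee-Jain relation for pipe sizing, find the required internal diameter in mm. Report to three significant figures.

D ≈ 261 mm

Swamee-Jain (Type III): D = 0.66·[ε^1.25·(LQ²/(gh_f))^4.75 + ν·Q^9.4·(L/(gh_f))^5.2]^0.04
LQ²/(gh_f) = 0.07352; L/(gh_f) = 95.82
Term 1 = ε^1.25·(…)^4.75 = 1.35×10^-11; Term 2 = ν·Q^9.4·(…)^5.2 = 7.09×10^-11
D = 0.66·(1.35×10^-11 + 7.09×10^-11)^0.04 = 0.2610 m = 261 mm
Check: V = 0.518 m/s, Re = 8.78×10^4, f = 0.01920, h_f = 2.84 m ≈ 3.00 m ✓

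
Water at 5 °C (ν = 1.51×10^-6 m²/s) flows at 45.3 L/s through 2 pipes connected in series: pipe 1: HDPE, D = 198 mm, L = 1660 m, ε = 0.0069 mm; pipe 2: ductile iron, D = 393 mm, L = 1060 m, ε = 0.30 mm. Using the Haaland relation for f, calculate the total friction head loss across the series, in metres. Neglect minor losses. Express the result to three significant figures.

H ≈ 15.0 m

Pipe 1: V = 1.471 m/s, Re = 1.93×10^5, ε/D = 3.48×10^-5, f = 0.01583, h_1 = f(L/D)V²/2g = 14.64 m
Pipe 2: V = 0.3734 m/s, Re = 9.72×10^4, ε/D = 7.63×10^-4, f = 0.02117, h_2 = f(L/D)V²/2g = 0.4060 m
Series → Q common, losses add: H = Σh = 15.05 m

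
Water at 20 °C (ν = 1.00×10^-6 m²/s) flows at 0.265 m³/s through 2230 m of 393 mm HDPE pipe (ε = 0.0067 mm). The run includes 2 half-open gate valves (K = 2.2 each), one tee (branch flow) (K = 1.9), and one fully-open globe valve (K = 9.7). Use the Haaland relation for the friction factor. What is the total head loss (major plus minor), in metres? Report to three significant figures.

V = 4Q/(πD²) = 2.185 m/s; V²/2g = 0.2432 m
Re = 8.59×10^5, ε/D = 1.70×10^-5 → f = 0.01218 (Haaland)
Major: h_f = f(L/D)·V²/2g = 0.01218·5674·0.2432 = 16.81 m
Minor: ΣK = 16.0; h_m = ΣK·V²/2g = 3.892 m
Total H_L = 16.81 + 3.892 = 20.70 m

H_L ≈ 20.7 m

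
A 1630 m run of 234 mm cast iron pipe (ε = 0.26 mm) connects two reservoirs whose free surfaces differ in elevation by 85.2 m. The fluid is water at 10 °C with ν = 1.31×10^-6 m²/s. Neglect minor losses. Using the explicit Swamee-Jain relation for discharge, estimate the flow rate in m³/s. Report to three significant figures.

Q ≈ 0.147 m³/s

Swamee-Jain (Type II): Q = -0.965·√(gD⁵h_f/L)·ln[ε/(3.7D) + √(3.17ν²L/(gD³h_f))]
√(gD⁵h_f/L) = √(9.81·0.234⁵·85.2/1630) = 0.01897
ε/(3.7D) = 3.00×10^-4; √(3.17ν²L/(gD³h_f)) = 2.88×10^-5
Q = -0.965·0.01897·ln(3.291×10^-4) = 0.1468 m³/s
Check: V = 3.41 m/s, Re = 6.10×10^5, f = 0.02072, h_f = 85.7 m ≈ 85.2 m ✓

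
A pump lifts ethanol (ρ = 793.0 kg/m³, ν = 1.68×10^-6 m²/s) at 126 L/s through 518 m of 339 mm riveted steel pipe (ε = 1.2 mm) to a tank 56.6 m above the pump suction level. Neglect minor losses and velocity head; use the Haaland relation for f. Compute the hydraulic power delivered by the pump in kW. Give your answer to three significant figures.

V = 4Q/(πD²) = 1.396 m/s; Re = 2.82×10^5; ε/D = 0.00354; f = 0.02787
h_f = f(L/D)V²/2g = 4.229 m
Total head H = z + h_f = 56.6 + 4.229 = 60.83 m
P_hyd = ρgQH = 793.0·9.81·0.126·60.83 = 59.62 kW

P_hyd ≈ 59.6 kW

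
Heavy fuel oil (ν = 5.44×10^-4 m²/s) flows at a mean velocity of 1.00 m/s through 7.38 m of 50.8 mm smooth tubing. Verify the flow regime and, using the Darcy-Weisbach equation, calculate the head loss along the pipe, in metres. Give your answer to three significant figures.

Re = VD/ν = 1.00·0.05080/5.44×10^-4 = 93.4 → laminar (Re < 2300)
f = 64/Re = 0.6854
h_f = f(L/D)V²/(2g) = 0.6854·(7.38/0.05080)·1.00²/(2·9.81) = 5.075 m

h_f ≈ 5.07 m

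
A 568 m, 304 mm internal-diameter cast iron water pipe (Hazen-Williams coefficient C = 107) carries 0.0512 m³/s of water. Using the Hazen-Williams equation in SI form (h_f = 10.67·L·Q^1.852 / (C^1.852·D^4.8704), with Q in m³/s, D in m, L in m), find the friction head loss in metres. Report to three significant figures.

h_f ≈ 1.42 m

h_f = 10.67·568·0.0512^1.852 / (107^1.852·0.304^4.8704) = 1.420 m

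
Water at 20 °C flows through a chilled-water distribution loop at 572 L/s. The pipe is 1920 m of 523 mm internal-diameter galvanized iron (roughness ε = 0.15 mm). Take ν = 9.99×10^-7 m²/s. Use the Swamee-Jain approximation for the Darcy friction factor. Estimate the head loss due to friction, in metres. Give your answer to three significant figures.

V = 4Q/(πD²) = 4·0.572/(π·0.523²) = 2.663 m/s
Re = VD/ν = 2.663·0.523/9.99×10^-7 = 1.39×10^6 → turbulent
ε/D = 0.15/523 = 2.87×10^-4
Swamee-Jain: f = 0.01543
h_f = f(L/D)V²/(2g) = 0.01543·(1920/0.523)·2.663²/(2·9.81) = 20.47 m

h_f ≈ 20.5 m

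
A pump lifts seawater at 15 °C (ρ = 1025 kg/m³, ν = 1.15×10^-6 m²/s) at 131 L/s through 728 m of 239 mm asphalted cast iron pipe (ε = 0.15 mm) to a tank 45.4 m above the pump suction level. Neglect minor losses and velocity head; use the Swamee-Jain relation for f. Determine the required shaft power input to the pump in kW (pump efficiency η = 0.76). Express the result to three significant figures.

V = 4Q/(πD²) = 2.920 m/s; Re = 6.07×10^5; ε/D = 6.28×10^-4; f = 0.01839
h_f = f(L/D)V²/2g = 24.34 m
Total head H = z + h_f = 45.4 + 24.34 = 69.74 m
P_hyd = ρgQH = 1025·9.81·0.131·69.74 = 91.86 kW
P_shaft = P_hyd/η = 91.86/0.76 = 120.9 kW

P_shaft ≈ 121 kW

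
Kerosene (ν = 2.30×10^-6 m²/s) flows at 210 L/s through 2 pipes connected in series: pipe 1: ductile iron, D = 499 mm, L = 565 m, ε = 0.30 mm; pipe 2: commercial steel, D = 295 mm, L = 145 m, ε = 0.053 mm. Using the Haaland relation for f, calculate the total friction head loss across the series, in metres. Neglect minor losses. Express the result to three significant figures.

Pipe 1: V = 1.074 m/s, Re = 2.33×10^5, ε/D = 6.01×10^-4, f = 0.01894, h_1 = f(L/D)V²/2g = 1.260 m
Pipe 2: V = 3.072 m/s, Re = 3.94×10^5, ε/D = 1.80×10^-4, f = 0.01544, h_2 = f(L/D)V²/2g = 3.651 m
Series → Q common, losses add: H = Σh = 4.911 m

H ≈ 4.91 m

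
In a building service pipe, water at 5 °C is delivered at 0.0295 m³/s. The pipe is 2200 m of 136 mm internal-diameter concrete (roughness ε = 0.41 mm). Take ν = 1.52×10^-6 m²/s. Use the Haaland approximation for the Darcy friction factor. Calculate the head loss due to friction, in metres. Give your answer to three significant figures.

h_f ≈ 91.5 m

V = 4Q/(πD²) = 4·0.0295/(π·0.136²) = 2.031 m/s
Re = VD/ν = 2.031·0.136/1.52×10^-6 = 1.82×10^5 → turbulent
ε/D = 0.41/136 = 0.00301
Haaland: f = 0.02691
h_f = f(L/D)V²/(2g) = 0.02691·(2200/0.136)·2.031²/(2·9.81) = 91.50 m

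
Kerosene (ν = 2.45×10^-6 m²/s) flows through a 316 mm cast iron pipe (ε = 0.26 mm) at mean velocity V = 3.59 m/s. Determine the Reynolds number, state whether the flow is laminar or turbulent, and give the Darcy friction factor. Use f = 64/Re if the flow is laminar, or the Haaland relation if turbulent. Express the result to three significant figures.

Re ≈ 4.63×10^5; turbulent; f ≈ 0.0194

Re = VD/ν = 3.590·0.316/2.45×10^-6 = 4.63×10^5
Re > 4000 → turbulent; ε/D = 8.23×10^-4
Haaland: f = 0.01942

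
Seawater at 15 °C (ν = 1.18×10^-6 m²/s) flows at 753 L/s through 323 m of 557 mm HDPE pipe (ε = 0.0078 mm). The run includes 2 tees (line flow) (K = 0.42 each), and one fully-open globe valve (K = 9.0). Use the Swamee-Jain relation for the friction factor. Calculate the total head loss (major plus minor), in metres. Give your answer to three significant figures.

H_L ≈ 7.99 m

V = 4Q/(πD²) = 3.090 m/s; V²/2g = 0.4867 m
Re = 1.46×10^6, ε/D = 1.40×10^-5 → f = 0.01133 (Swamee-Jain)
Major: h_f = f(L/D)·V²/2g = 0.01133·579.9·0.4867 = 3.197 m
Minor: ΣK = 9.84; h_m = ΣK·V²/2g = 4.789 m
Total H_L = 3.197 + 4.789 = 7.987 m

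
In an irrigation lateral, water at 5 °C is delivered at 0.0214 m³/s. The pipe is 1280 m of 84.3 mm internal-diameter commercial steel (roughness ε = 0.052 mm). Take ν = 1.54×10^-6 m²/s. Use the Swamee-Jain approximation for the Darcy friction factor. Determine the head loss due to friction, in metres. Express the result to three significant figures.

h_f ≈ 221 m

V = 4Q/(πD²) = 4·0.0214/(π·0.0843²) = 3.834 m/s
Re = VD/ν = 3.834·0.0843/1.54×10^-6 = 2.10×10^5 → turbulent
ε/D = 0.052/84.3 = 6.17×10^-4
Swamee-Jain: f = 0.01945
h_f = f(L/D)V²/(2g) = 0.01945·(1280/0.0843)·3.834²/(2·9.81) = 221.3 m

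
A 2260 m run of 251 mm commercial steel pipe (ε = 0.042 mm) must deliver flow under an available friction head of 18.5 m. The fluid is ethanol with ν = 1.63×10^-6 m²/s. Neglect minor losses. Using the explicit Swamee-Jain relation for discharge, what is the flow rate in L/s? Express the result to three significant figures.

Swamee-Jain (Type II): Q = -0.965·√(gD⁵h_f/L)·ln[ε/(3.7D) + √(3.17ν²L/(gD³h_f))]
√(gD⁵h_f/L) = √(9.81·0.251⁵·18.5/2260) = 0.008944
ε/(3.7D) = 4.52×10^-5; √(3.17ν²L/(gD³h_f)) = 8.14×10^-5
Q = -0.965·0.008944·ln(1.267×10^-4) = 0.07746 m³/s
Check: V = 1.57 m/s, Re = 2.41×10^5, f = 0.01648, h_f = 18.5 m ≈ 18.5 m ✓

Q ≈ 77.5 L/s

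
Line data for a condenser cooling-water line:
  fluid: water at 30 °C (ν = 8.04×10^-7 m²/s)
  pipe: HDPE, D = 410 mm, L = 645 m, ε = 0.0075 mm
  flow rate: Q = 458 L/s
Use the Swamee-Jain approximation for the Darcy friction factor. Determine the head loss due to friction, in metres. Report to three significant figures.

V = 4Q/(πD²) = 4·0.458/(π·0.410²) = 3.469 m/s
Re = VD/ν = 3.469·0.410/8.04×10^-7 = 1.77×10^6 → turbulent
ε/D = 0.0075/410 = 1.83×10^-5
Swamee-Jain: f = 0.01117
h_f = f(L/D)V²/(2g) = 0.01117·(645/0.410)·3.469²/(2·9.81) = 10.78 m

h_f ≈ 10.8 m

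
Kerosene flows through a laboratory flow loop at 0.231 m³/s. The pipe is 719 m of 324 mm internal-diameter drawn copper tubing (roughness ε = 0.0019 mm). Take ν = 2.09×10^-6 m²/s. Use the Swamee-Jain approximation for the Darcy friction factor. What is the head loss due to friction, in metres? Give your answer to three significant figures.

h_f ≈ 12.0 m

V = 4Q/(πD²) = 4·0.231/(π·0.324²) = 2.802 m/s
Re = VD/ν = 2.802·0.324/2.09×10^-6 = 4.34×10^5 → turbulent
ε/D = 0.0019/324 = 5.86×10^-6
Swamee-Jain: f = 0.01351
h_f = f(L/D)V²/(2g) = 0.01351·(719/0.324)·2.802²/(2·9.81) = 12.00 m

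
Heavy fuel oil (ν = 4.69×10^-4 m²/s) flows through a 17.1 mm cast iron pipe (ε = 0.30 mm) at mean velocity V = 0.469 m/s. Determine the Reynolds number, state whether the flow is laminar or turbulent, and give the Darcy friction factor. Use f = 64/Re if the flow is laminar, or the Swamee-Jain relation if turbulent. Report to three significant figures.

Re ≈ 17.1; laminar; f = 64/Re ≈ 3.74

Re = VD/ν = 0.4690·0.0171/4.69×10^-4 = 17.1
Re < 2300 → laminar → f = 64/Re = 3.743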